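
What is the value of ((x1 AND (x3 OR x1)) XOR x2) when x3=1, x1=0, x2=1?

Substituting: ((0 AND (1 OR 0)) XOR 1)
= 1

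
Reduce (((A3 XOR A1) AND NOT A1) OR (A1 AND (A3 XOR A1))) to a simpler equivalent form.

By distribution ((E AND v) OR (E AND NOT v) = E):
= (A3 XOR A1)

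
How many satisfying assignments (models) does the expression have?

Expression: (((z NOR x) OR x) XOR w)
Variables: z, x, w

Satisfying assignments: (0,0,0), (0,1,0), (1,0,1), (1,1,0)
Count: 4 out of 8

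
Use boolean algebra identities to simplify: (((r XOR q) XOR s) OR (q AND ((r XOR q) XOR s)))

By absorption (E OR (E AND v) = E):
= ((r XOR q) XOR s)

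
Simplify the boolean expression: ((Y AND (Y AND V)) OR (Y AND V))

By absorption (E OR (E AND v) = E):
= (Y AND V)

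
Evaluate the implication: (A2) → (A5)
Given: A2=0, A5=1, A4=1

Antecedent (A2) = 0; consequent (A5) = 1.
0 → 1 = 1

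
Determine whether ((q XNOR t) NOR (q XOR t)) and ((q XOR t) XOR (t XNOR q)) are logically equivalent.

No. Counterexample: with q=0, t=0, Expression 1 = 0 but Expression 2 = 1.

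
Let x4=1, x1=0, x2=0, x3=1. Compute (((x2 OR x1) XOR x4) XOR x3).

Substituting: (((0 OR 0) XOR 1) XOR 1)
= 0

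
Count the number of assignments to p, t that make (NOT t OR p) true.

Satisfying assignments: (0,0), (1,0), (1,1)
Count: 3 out of 4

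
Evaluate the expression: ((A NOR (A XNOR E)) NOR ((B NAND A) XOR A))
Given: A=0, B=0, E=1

Substituting: ((0 NOR (0 XNOR 1)) NOR ((0 NAND 0) XOR 0))
= 0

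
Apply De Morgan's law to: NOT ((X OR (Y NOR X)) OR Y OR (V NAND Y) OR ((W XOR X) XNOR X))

NOT (X OR (Y NOR X)) AND NOT Y AND NOT (V NAND Y) AND NOT ((W XOR X) XNOR X)
De Morgan's: NOT(OR of terms) = AND of negations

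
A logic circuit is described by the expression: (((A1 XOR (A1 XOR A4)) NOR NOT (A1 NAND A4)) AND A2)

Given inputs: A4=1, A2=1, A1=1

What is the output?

Substituting: (((1 XOR (1 XOR 1)) NOR NOT (1 NAND 1)) AND 1)
= 0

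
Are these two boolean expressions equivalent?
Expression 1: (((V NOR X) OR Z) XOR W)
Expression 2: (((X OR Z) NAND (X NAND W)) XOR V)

No. Counterexample: with X=0, V=0, Z=0, W=1, Expression 1 = 0 but Expression 2 = 1.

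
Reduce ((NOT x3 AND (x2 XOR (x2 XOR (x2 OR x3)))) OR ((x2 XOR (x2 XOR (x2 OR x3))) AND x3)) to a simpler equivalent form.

By distribution ((E AND v) OR (E AND NOT v) = E) then XOR self-cancellation ((E XOR v) XOR v = E):
= (x2 OR x3)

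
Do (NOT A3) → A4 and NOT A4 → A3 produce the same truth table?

Yes, Contrapositive is always equivalent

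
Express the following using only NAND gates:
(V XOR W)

((V NAND (V NAND W)) NAND (W NAND (V NAND W)))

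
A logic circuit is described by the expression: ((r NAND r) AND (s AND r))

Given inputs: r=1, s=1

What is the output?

Substituting: ((1 NAND 1) AND (1 AND 1))
= 0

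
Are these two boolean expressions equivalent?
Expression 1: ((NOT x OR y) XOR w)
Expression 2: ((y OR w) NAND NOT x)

No. Counterexample: with w=0, y=0, x=1, Expression 1 = 0 but Expression 2 = 1.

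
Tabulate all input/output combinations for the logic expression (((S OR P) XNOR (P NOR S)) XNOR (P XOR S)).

S | P | Output
--------------
0 | 0 | 1
0 | 1 | 0
1 | 0 | 0
1 | 1 | 1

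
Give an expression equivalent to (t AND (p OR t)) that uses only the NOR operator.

((t NOR t) NOR (((p NOR t) NOR (p NOR t)) NOR ((p NOR t) NOR (p NOR t))))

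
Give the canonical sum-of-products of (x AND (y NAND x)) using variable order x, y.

Σm(2) = (x AND NOT y)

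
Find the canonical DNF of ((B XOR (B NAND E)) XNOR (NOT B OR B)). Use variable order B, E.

(NOT B AND NOT E) OR (NOT B AND E) OR (B AND E)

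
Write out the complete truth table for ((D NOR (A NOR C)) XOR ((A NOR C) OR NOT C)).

C | D | A | Output
------------------
0 | 0 | 0 | 1
0 | 0 | 1 | 0
0 | 1 | 0 | 1
0 | 1 | 1 | 1
1 | 0 | 0 | 1
1 | 0 | 1 | 1
1 | 1 | 0 | 0
1 | 1 | 1 | 0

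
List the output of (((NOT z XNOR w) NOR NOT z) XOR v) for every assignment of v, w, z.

v | w | z | Output
------------------
0 | 0 | 0 | 0
0 | 0 | 1 | 0
0 | 1 | 0 | 0
0 | 1 | 1 | 1
1 | 0 | 0 | 1
1 | 0 | 1 | 1
1 | 1 | 0 | 1
1 | 1 | 1 | 0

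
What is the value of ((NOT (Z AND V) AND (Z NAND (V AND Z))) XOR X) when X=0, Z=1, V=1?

Substituting: ((NOT (1 AND 1) AND (1 NAND (1 AND 1))) XOR 0)
= 0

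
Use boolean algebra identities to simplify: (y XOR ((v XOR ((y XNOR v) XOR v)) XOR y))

By XOR self-cancellation ((E XOR v) XOR v = E) then XOR self-cancellation ((E XOR v) XOR v = E):
= (y XNOR v)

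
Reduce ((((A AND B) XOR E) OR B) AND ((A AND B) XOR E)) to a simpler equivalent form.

By absorption (E AND (E OR v) = E):
= ((A AND B) XOR E)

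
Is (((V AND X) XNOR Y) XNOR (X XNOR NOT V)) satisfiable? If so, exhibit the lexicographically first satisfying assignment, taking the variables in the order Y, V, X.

Y=0, V=0, X=1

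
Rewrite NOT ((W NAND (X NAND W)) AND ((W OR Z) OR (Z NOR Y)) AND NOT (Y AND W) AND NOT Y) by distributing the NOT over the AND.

NOT (W NAND (X NAND W)) OR NOT ((W OR Z) OR (Z NOR Y)) OR (Y AND W) OR Y
De Morgan's: NOT(AND of terms) = OR of negations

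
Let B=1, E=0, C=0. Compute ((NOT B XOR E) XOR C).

Substituting: ((NOT 1 XOR 0) XOR 0)
= 0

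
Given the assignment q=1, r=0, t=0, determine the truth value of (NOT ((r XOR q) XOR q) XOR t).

Substituting: (NOT ((0 XOR 1) XOR 1) XOR 0)
= 1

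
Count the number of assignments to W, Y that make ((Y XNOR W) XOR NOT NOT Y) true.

Satisfying assignments: (0,0), (0,1)
Count: 2 out of 4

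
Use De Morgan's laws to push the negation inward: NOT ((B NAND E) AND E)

NOT (B NAND E) OR NOT E
De Morgan's: NOT(AND of terms) = OR of negations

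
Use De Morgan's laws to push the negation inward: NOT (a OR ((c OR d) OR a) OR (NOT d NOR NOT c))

NOT a AND NOT ((c OR d) OR a) AND NOT (NOT d NOR NOT c)
De Morgan's: NOT(OR of terms) = AND of negations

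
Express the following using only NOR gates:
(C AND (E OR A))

((C NOR C) NOR (((E NOR A) NOR (E NOR A)) NOR ((E NOR A) NOR (E NOR A))))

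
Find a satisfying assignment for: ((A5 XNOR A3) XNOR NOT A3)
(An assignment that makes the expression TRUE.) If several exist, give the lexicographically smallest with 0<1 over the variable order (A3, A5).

A3=0, A5=0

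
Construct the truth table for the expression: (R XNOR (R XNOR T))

R | T | Output
--------------
0 | 0 | 0
0 | 1 | 1
1 | 0 | 0
1 | 1 | 1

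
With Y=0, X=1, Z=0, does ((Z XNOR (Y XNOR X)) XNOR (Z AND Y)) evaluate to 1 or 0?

Substituting: ((0 XNOR (0 XNOR 1)) XNOR (0 AND 0))
= 0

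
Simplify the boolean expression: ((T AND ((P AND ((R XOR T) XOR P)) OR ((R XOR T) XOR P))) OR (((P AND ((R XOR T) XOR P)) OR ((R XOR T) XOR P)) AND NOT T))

By distribution ((E AND v) OR (E AND NOT v) = E) then absorption (E OR (E AND v) = E):
= ((R XOR T) XOR P)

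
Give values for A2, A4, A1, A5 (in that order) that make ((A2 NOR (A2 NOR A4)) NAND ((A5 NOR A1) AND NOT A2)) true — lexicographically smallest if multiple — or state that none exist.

A2=0, A4=0, A1=0, A5=0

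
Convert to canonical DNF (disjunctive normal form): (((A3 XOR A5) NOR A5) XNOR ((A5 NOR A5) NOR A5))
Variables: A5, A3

(NOT A5 AND A3) OR (A5 AND NOT A3) OR (A5 AND A3)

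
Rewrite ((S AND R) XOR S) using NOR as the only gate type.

((((((S NOR S) NOR (R NOR R)) NOR S) NOR (((S NOR S) NOR (R NOR R)) NOR S)) NOR ((((S NOR S) NOR (R NOR R)) NOR S) NOR (((S NOR S) NOR (R NOR R)) NOR S))) NOR ((((((S NOR S) NOR (R NOR R)) NOR ((S NOR S) NOR (R NOR R))) NOR (S NOR S)) NOR ((((S NOR S) NOR (R NOR R)) NOR ((S NOR S) NOR (R NOR R))) NOR (S NOR S))) NOR (((((S NOR S) NOR (R NOR R)) NOR ((S NOR S) NOR (R NOR R))) NOR (S NOR S)) NOR ((((S NOR S) NOR (R NOR R)) NOR ((S NOR S) NOR (R NOR R))) NOR (S NOR S)))))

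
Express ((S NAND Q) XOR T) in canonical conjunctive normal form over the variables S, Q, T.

(S OR Q OR NOT T) AND (S OR NOT Q OR NOT T) AND (NOT S OR Q OR NOT T) AND (NOT S OR NOT Q OR T)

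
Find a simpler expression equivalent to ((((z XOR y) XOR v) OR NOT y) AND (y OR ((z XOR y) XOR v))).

By distribution ((E OR v) AND (E OR NOT v) = E):
= ((z XOR y) XOR v)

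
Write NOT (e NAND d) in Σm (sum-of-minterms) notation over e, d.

Σm(3) = (e AND d)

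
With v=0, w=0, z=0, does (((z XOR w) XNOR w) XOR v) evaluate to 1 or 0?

Substituting: (((0 XOR 0) XNOR 0) XOR 0)
= 1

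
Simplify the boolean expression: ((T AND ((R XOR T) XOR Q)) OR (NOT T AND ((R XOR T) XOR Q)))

By distribution ((E AND v) OR (E AND NOT v) = E):
= ((R XOR T) XOR Q)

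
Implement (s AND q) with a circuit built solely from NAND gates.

((s NAND q) NAND (s NAND q))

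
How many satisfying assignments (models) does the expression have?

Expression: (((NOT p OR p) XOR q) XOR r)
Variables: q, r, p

Satisfying assignments: (0,0,0), (0,0,1), (1,1,0), (1,1,1)
Count: 4 out of 8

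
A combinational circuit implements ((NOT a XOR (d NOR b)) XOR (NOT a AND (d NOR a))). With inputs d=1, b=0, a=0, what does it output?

Substituting: ((NOT 0 XOR (1 NOR 0)) XOR (NOT 0 AND (1 NOR 0)))
= 1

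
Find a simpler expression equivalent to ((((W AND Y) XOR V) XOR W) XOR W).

By XOR self-cancellation ((E XOR v) XOR v = E):
= ((W AND Y) XOR V)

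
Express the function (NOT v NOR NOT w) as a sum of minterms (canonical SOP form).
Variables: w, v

Σm(3) = (w AND v)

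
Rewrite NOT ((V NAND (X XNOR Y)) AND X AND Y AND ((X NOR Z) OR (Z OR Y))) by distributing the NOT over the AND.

NOT (V NAND (X XNOR Y)) OR NOT X OR NOT Y OR NOT ((X NOR Z) OR (Z OR Y))
De Morgan's: NOT(AND of terms) = OR of negations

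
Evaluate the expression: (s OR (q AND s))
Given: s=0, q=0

Substituting: (0 OR (0 AND 0))
= 0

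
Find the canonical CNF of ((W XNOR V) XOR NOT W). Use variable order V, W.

(V OR W) AND (V OR NOT W)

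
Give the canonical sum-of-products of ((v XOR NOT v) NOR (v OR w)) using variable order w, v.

Σm() = FALSE (no minterms)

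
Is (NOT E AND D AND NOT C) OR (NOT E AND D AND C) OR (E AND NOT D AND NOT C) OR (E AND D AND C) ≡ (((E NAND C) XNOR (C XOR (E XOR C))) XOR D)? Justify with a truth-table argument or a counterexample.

Yes, they are equivalent — the two output columns agree on all 8 assignments:
E | D | C | Expression 1 | Expression 2
---------------------------------------
0 | 0 | 0 | 0 | 0
0 | 0 | 1 | 0 | 0
0 | 1 | 0 | 1 | 1
0 | 1 | 1 | 1 | 1
1 | 0 | 0 | 1 | 1
1 | 0 | 1 | 0 | 0
1 | 1 | 0 | 0 | 0
1 | 1 | 1 | 1 | 1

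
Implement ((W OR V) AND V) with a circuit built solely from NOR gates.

((((W NOR V) NOR (W NOR V)) NOR ((W NOR V) NOR (W NOR V))) NOR (V NOR V))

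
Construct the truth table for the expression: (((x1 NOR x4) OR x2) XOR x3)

x1 | x3 | x2 | x4 | Output
--------------------------
0 | 0 | 0 | 0 | 1
0 | 0 | 0 | 1 | 0
0 | 0 | 1 | 0 | 1
0 | 0 | 1 | 1 | 1
0 | 1 | 0 | 0 | 0
0 | 1 | 0 | 1 | 1
0 | 1 | 1 | 0 | 0
0 | 1 | 1 | 1 | 0
1 | 0 | 0 | 0 | 0
1 | 0 | 0 | 1 | 0
1 | 0 | 1 | 0 | 1
1 | 0 | 1 | 1 | 1
1 | 1 | 0 | 0 | 1
1 | 1 | 0 | 1 | 1
1 | 1 | 1 | 0 | 0
1 | 1 | 1 | 1 | 0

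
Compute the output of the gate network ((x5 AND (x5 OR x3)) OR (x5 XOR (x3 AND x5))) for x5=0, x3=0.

Substituting: ((0 AND (0 OR 0)) OR (0 XOR (0 AND 0)))
= 0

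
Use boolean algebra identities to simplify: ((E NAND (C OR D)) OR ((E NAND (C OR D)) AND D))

By absorption (E OR (E AND v) = E):
= (E NAND (C OR D))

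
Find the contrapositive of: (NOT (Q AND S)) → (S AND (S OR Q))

Contrapositive: NOT (S AND (S OR Q)) → (Q AND S)
Note: A statement and its contrapositive are logically equivalent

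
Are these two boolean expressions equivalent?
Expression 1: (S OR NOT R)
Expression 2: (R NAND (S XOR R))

Yes, they are equivalent — the two output columns agree on all 4 assignments:
S | R | Expression 1 | Expression 2
-----------------------------------
0 | 0 | 1 | 1
0 | 1 | 0 | 0
1 | 0 | 1 | 1
1 | 1 | 1 | 1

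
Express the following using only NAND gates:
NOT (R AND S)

(((R NAND S) NAND (R NAND S)) NAND ((R NAND S) NAND (R NAND S)))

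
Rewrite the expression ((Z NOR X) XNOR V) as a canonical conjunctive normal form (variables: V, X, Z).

(V OR X OR Z) AND (NOT V OR X OR NOT Z) AND (NOT V OR NOT X OR Z) AND (NOT V OR NOT X OR NOT Z)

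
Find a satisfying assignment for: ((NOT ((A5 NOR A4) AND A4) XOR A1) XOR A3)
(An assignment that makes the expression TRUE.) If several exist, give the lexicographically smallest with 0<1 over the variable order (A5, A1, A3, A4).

A5=0, A1=0, A3=0, A4=0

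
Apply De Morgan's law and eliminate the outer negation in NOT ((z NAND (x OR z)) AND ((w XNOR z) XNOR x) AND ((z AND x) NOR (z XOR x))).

NOT (z NAND (x OR z)) OR NOT ((w XNOR z) XNOR x) OR NOT ((z AND x) NOR (z XOR x))
De Morgan's: NOT(AND of terms) = OR of negations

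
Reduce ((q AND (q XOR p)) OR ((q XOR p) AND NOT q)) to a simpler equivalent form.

By distribution ((E AND v) OR (E AND NOT v) = E):
= (q XOR p)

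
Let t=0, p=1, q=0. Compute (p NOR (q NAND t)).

Substituting: (1 NOR (0 NAND 0))
= 0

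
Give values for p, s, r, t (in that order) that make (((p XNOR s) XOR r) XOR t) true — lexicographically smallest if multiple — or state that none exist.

p=0, s=0, r=0, t=0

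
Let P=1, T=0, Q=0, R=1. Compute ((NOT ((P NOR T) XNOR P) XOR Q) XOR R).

Substituting: ((NOT ((1 NOR 0) XNOR 1) XOR 0) XOR 1)
= 0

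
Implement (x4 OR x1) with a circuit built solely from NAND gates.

((x4 NAND x4) NAND (x1 NAND x1))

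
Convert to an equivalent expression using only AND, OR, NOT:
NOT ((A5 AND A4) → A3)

(A5 AND A4) AND NOT A3
(Negated implication: NOT(A → B) = A AND NOT B)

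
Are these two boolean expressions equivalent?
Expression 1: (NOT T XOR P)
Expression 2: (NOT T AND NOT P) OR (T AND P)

Yes, they are equivalent — the two output columns agree on all 4 assignments:
T | P | Expression 1 | Expression 2
-----------------------------------
0 | 0 | 1 | 1
0 | 1 | 0 | 0
1 | 0 | 0 | 0
1 | 1 | 1 | 1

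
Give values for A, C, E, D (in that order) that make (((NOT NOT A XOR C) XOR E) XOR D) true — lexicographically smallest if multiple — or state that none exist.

A=0, C=0, E=0, D=1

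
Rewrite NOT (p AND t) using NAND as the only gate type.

(((p NAND t) NAND (p NAND t)) NAND ((p NAND t) NAND (p NAND t)))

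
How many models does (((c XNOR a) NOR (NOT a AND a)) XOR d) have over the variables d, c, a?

Satisfying assignments: (0,0,1), (0,1,0), (1,0,0), (1,1,1)
Count: 4 out of 8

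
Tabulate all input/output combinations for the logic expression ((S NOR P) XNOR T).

S | P | T | Output
------------------
0 | 0 | 0 | 0
0 | 0 | 1 | 1
0 | 1 | 0 | 1
0 | 1 | 1 | 0
1 | 0 | 0 | 1
1 | 0 | 1 | 0
1 | 1 | 0 | 1
1 | 1 | 1 | 0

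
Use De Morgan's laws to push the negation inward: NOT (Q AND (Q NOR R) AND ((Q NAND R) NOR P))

NOT Q OR NOT (Q NOR R) OR NOT ((Q NAND R) NOR P)
De Morgan's: NOT(AND of terms) = OR of negations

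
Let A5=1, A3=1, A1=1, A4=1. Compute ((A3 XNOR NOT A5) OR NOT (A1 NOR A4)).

Substituting: ((1 XNOR NOT 1) OR NOT (1 NOR 1))
= 1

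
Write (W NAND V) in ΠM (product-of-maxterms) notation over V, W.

ΠM(3) = (NOT V OR NOT W)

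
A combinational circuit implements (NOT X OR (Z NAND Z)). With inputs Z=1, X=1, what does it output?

Substituting: (NOT 1 OR (1 NAND 1))
= 0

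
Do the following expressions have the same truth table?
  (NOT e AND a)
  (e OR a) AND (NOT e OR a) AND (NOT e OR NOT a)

Yes, they are equivalent — the two output columns agree on all 4 assignments:
e | a | Expression 1 | Expression 2
-----------------------------------
0 | 0 | 0 | 0
0 | 1 | 1 | 1
1 | 0 | 0 | 0
1 | 1 | 0 | 0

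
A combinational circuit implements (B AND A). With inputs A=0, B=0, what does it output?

Substituting: (0 AND 0)
= 0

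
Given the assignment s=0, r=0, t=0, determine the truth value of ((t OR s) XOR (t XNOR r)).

Substituting: ((0 OR 0) XOR (0 XNOR 0))
= 1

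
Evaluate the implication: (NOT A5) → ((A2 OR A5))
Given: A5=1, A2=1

Antecedent (NOT A5) = 0; consequent ((A2 OR A5)) = 1.
0 → 1 = 1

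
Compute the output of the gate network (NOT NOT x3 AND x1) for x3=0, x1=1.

Substituting: (NOT NOT 0 AND 1)
= 0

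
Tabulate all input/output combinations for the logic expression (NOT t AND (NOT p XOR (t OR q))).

q | t | p | Output
------------------
0 | 0 | 0 | 1
0 | 0 | 1 | 0
0 | 1 | 0 | 0
0 | 1 | 1 | 0
1 | 0 | 0 | 0
1 | 0 | 1 | 1
1 | 1 | 0 | 0
1 | 1 | 1 | 0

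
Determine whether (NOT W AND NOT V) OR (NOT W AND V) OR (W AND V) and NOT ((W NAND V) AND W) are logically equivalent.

Yes, they are equivalent — the two output columns agree on all 4 assignments:
W | V | Expression 1 | Expression 2
-----------------------------------
0 | 0 | 1 | 1
0 | 1 | 1 | 1
1 | 0 | 0 | 0
1 | 1 | 1 | 1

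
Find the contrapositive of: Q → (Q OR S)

Contrapositive: NOT (Q OR S) → NOT Q
Note: A statement and its contrapositive are logically equivalent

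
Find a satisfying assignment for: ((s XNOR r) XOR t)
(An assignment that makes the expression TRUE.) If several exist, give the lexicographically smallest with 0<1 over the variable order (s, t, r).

s=0, t=0, r=0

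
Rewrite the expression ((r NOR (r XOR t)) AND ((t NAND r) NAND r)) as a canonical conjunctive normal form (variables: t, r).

(t OR NOT r) AND (NOT t OR r) AND (NOT t OR NOT r)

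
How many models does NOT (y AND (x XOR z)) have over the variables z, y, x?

Satisfying assignments: (0,0,0), (0,0,1), (0,1,0), (1,0,0), (1,0,1), (1,1,1)
Count: 6 out of 8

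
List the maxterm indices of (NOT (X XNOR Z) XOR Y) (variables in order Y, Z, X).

ΠM(0, 3, 5, 6) = (Y OR Z OR X) AND (Y OR NOT Z OR NOT X) AND (NOT Y OR Z OR NOT X) AND (NOT Y OR NOT Z OR X)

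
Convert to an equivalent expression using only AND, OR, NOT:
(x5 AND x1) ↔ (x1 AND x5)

((x5 AND x1) AND (x1 AND x5)) OR (NOT (x5 AND x1) AND NOT (x1 AND x5))
(Biconditional = both true or both false)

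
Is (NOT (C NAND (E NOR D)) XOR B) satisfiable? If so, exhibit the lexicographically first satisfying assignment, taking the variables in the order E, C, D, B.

E=0, C=0, D=0, B=1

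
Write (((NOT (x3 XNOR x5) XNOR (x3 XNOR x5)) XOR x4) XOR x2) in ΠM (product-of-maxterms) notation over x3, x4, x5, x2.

ΠM(0, 2, 5, 7, 8, 10, 13, 15) = (x3 OR x4 OR x5 OR x2) AND (x3 OR x4 OR NOT x5 OR x2) AND (x3 OR NOT x4 OR x5 OR NOT x2) AND (x3 OR NOT x4 OR NOT x5 OR NOT x2) AND (NOT x3 OR x4 OR x5 OR x2) AND (NOT x3 OR x4 OR NOT x5 OR x2) AND (NOT x3 OR NOT x4 OR x5 OR NOT x2) AND (NOT x3 OR NOT x4 OR NOT x5 OR NOT x2)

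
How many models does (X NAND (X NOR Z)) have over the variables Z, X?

Satisfying assignments: (0,0), (0,1), (1,0), (1,1)
Count: 4 out of 4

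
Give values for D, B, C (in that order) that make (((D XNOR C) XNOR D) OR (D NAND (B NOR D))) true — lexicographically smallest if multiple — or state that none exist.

D=0, B=0, C=0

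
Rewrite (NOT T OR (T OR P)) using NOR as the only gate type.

(((T NOR T) NOR ((T NOR P) NOR (T NOR P))) NOR ((T NOR T) NOR ((T NOR P) NOR (T NOR P))))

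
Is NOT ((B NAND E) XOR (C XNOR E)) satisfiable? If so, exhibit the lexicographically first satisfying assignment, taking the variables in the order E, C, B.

E=0, C=0, B=0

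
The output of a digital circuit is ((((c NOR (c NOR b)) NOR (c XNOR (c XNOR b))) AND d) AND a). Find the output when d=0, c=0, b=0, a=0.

Substituting: ((((0 NOR (0 NOR 0)) NOR (0 XNOR (0 XNOR 0))) AND 0) AND 0)
= 0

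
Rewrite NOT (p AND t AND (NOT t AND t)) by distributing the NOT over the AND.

NOT p OR NOT t OR NOT (NOT t AND t)
De Morgan's: NOT(AND of terms) = OR of negations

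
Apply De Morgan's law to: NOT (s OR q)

NOT s AND NOT q
De Morgan's: NOT(OR of terms) = AND of negations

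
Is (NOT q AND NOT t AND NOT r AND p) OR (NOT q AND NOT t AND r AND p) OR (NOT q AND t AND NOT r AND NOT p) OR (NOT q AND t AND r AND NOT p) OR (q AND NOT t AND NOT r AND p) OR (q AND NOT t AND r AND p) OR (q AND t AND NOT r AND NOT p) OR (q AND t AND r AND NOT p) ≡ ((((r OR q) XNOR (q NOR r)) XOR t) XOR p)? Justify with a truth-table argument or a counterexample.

Yes, they are equivalent — the two output columns agree on all 16 assignments:
q | t | r | p | Expression 1 | Expression 2
-------------------------------------------
0 | 0 | 0 | 0 | 0 | 0
0 | 0 | 0 | 1 | 1 | 1
0 | 0 | 1 | 0 | 0 | 0
0 | 0 | 1 | 1 | 1 | 1
0 | 1 | 0 | 0 | 1 | 1
0 | 1 | 0 | 1 | 0 | 0
0 | 1 | 1 | 0 | 1 | 1
0 | 1 | 1 | 1 | 0 | 0
1 | 0 | 0 | 0 | 0 | 0
1 | 0 | 0 | 1 | 1 | 1
1 | 0 | 1 | 0 | 0 | 0
1 | 0 | 1 | 1 | 1 | 1
1 | 1 | 0 | 0 | 1 | 1
1 | 1 | 0 | 1 | 0 | 0
1 | 1 | 1 | 0 | 1 | 1
1 | 1 | 1 | 1 | 0 | 0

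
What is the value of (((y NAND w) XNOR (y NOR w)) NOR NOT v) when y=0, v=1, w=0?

Substituting: (((0 NAND 0) XNOR (0 NOR 0)) NOR NOT 1)
= 0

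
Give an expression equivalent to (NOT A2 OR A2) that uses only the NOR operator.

(((A2 NOR A2) NOR A2) NOR ((A2 NOR A2) NOR A2))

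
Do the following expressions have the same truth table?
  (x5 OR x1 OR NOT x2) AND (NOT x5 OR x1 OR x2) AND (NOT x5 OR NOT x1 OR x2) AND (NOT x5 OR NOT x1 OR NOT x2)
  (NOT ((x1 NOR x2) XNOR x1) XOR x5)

Yes, they are equivalent — the two output columns agree on all 8 assignments:
x5 | x1 | x2 | Expression 1 | Expression 2
------------------------------------------
0 | 0 | 0 | 1 | 1
0 | 0 | 1 | 0 | 0
0 | 1 | 0 | 1 | 1
0 | 1 | 1 | 1 | 1
1 | 0 | 0 | 0 | 0
1 | 0 | 1 | 1 | 1
1 | 1 | 0 | 0 | 0
1 | 1 | 1 | 0 | 0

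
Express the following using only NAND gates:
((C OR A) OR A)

((((C NAND C) NAND (A NAND A)) NAND ((C NAND C) NAND (A NAND A))) NAND (A NAND A))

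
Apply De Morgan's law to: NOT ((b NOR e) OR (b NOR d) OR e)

NOT (b NOR e) AND NOT (b NOR d) AND NOT e
De Morgan's: NOT(OR of terms) = AND of negations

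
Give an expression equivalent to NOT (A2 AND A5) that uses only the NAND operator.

(((A2 NAND A5) NAND (A2 NAND A5)) NAND ((A2 NAND A5) NAND (A2 NAND A5)))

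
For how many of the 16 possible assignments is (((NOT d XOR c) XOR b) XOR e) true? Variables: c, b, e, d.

Satisfying assignments: (0,0,0,0), (0,0,1,1), (0,1,0,1), (0,1,1,0), (1,0,0,1), (1,0,1,0), (1,1,0,0), (1,1,1,1)
Count: 8 out of 16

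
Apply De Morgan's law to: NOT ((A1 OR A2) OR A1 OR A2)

NOT (A1 OR A2) AND NOT A1 AND NOT A2
De Morgan's: NOT(OR of terms) = AND of negations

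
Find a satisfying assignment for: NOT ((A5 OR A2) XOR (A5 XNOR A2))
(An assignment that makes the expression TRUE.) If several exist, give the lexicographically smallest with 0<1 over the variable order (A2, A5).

A2=1, A5=1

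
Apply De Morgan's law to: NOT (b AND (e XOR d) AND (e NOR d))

NOT b OR NOT (e XOR d) OR NOT (e NOR d)
De Morgan's: NOT(AND of terms) = OR of negations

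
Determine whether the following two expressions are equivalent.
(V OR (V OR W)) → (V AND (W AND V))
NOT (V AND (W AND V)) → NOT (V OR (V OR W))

Yes, Contrapositive is always equivalent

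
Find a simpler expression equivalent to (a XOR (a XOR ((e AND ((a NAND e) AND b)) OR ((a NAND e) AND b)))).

By XOR self-cancellation ((E XOR v) XOR v = E) then absorption (E OR (E AND v) = E):
= ((a NAND e) AND b)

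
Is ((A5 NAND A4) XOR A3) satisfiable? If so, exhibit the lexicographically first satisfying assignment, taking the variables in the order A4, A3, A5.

A4=0, A3=0, A5=0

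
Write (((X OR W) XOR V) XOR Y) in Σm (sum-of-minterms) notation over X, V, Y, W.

Σm(1, 2, 4, 7, 8, 9, 14, 15) = (NOT X AND NOT V AND NOT Y AND W) OR (NOT X AND NOT V AND Y AND NOT W) OR (NOT X AND V AND NOT Y AND NOT W) OR (NOT X AND V AND Y AND W) OR (X AND NOT V AND NOT Y AND NOT W) OR (X AND NOT V AND NOT Y AND W) OR (X AND V AND Y AND NOT W) OR (X AND V AND Y AND W)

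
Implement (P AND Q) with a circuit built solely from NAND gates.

((P NAND Q) NAND (P NAND Q))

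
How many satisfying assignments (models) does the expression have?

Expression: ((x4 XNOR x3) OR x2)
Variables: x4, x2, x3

Satisfying assignments: (0,0,0), (0,1,0), (0,1,1), (1,0,1), (1,1,0), (1,1,1)
Count: 6 out of 8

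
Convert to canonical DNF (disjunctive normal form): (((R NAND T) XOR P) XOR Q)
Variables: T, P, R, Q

(NOT T AND NOT P AND NOT R AND NOT Q) OR (NOT T AND NOT P AND R AND NOT Q) OR (NOT T AND P AND NOT R AND Q) OR (NOT T AND P AND R AND Q) OR (T AND NOT P AND NOT R AND NOT Q) OR (T AND NOT P AND R AND Q) OR (T AND P AND NOT R AND Q) OR (T AND P AND R AND NOT Q)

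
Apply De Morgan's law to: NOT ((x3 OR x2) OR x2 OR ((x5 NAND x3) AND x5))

NOT (x3 OR x2) AND NOT x2 AND NOT ((x5 NAND x3) AND x5)
De Morgan's: NOT(OR of terms) = AND of negations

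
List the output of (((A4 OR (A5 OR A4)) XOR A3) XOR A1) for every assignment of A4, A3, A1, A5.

A4 | A3 | A1 | A5 | Output
--------------------------
0 | 0 | 0 | 0 | 0
0 | 0 | 0 | 1 | 1
0 | 0 | 1 | 0 | 1
0 | 0 | 1 | 1 | 0
0 | 1 | 0 | 0 | 1
0 | 1 | 0 | 1 | 0
0 | 1 | 1 | 0 | 0
0 | 1 | 1 | 1 | 1
1 | 0 | 0 | 0 | 1
1 | 0 | 0 | 1 | 1
1 | 0 | 1 | 0 | 0
1 | 0 | 1 | 1 | 0
1 | 1 | 0 | 0 | 0
1 | 1 | 0 | 1 | 0
1 | 1 | 1 | 0 | 1
1 | 1 | 1 | 1 | 1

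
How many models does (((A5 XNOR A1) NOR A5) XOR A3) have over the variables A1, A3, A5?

Satisfying assignments: (0,1,0), (0,1,1), (1,0,0), (1,1,1)
Count: 4 out of 8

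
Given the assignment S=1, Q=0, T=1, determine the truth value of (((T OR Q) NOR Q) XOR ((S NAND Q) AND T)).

Substituting: (((1 OR 0) NOR 0) XOR ((1 NAND 0) AND 1))
= 1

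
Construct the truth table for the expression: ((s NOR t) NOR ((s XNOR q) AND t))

t | q | s | Output
------------------
0 | 0 | 0 | 0
0 | 0 | 1 | 1
0 | 1 | 0 | 0
0 | 1 | 1 | 1
1 | 0 | 0 | 0
1 | 0 | 1 | 1
1 | 1 | 0 | 1
1 | 1 | 1 | 0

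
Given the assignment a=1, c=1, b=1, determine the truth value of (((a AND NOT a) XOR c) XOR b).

Substituting: (((1 AND NOT 1) XOR 1) XOR 1)
= 0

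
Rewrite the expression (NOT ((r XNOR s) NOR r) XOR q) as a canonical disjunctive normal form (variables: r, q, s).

(NOT r AND NOT q AND NOT s) OR (NOT r AND q AND s) OR (r AND NOT q AND NOT s) OR (r AND NOT q AND s)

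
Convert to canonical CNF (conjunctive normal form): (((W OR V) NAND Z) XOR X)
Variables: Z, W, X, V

(Z OR W OR NOT X OR V) AND (Z OR W OR NOT X OR NOT V) AND (Z OR NOT W OR NOT X OR V) AND (Z OR NOT W OR NOT X OR NOT V) AND (NOT Z OR W OR X OR NOT V) AND (NOT Z OR W OR NOT X OR V) AND (NOT Z OR NOT W OR X OR V) AND (NOT Z OR NOT W OR X OR NOT V)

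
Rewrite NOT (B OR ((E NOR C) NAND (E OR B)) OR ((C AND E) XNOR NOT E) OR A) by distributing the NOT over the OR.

NOT B AND NOT ((E NOR C) NAND (E OR B)) AND NOT ((C AND E) XNOR NOT E) AND NOT A
De Morgan's: NOT(OR of terms) = AND of negations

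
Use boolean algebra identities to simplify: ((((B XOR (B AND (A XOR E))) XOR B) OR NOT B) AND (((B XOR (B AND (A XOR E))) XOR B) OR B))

By distribution ((E OR v) AND (E OR NOT v) = E) then XOR self-cancellation ((E XOR v) XOR v = E):
= (B AND (A XOR E))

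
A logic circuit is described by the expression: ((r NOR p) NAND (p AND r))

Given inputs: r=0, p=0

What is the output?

Substituting: ((0 NOR 0) NAND (0 AND 0))
= 1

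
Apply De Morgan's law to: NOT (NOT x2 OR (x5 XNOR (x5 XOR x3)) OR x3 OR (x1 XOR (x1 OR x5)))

x2 AND NOT (x5 XNOR (x5 XOR x3)) AND NOT x3 AND NOT (x1 XOR (x1 OR x5))
De Morgan's: NOT(OR of terms) = AND of negations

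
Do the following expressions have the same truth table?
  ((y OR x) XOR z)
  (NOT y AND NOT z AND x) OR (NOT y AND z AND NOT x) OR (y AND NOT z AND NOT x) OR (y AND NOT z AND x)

Yes, they are equivalent — the two output columns agree on all 8 assignments:
y | z | x | Expression 1 | Expression 2
---------------------------------------
0 | 0 | 0 | 0 | 0
0 | 0 | 1 | 1 | 1
0 | 1 | 0 | 1 | 1
0 | 1 | 1 | 0 | 0
1 | 0 | 0 | 1 | 1
1 | 0 | 1 | 1 | 1
1 | 1 | 0 | 0 | 0
1 | 1 | 1 | 0 | 0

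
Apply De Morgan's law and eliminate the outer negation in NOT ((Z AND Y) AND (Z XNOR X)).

NOT (Z AND Y) OR NOT (Z XNOR X)
De Morgan's: NOT(AND of terms) = OR of negations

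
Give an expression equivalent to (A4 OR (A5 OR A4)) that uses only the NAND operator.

((A4 NAND A4) NAND (((A5 NAND A5) NAND (A4 NAND A4)) NAND ((A5 NAND A5) NAND (A4 NAND A4))))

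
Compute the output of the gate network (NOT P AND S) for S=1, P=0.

Substituting: (NOT 0 AND 1)
= 1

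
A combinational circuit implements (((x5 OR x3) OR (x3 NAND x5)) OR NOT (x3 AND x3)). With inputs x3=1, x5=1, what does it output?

Substituting: (((1 OR 1) OR (1 NAND 1)) OR NOT (1 AND 1))
= 1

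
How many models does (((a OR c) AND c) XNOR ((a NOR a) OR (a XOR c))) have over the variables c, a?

Satisfying assignments: (1,0)
Count: 1 out of 4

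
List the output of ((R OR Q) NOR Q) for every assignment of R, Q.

R | Q | Output
--------------
0 | 0 | 1
0 | 1 | 0
1 | 0 | 0
1 | 1 | 0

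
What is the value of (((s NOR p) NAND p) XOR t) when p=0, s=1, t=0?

Substituting: (((1 NOR 0) NAND 0) XOR 0)
= 1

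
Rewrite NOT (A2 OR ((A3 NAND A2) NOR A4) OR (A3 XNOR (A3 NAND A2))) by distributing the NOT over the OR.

NOT A2 AND NOT ((A3 NAND A2) NOR A4) AND NOT (A3 XNOR (A3 NAND A2))
De Morgan's: NOT(OR of terms) = AND of negations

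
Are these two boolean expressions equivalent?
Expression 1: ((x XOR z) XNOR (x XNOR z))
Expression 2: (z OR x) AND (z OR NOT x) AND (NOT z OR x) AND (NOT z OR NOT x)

Yes, they are equivalent — the two output columns agree on all 4 assignments:
z | x | Expression 1 | Expression 2
-----------------------------------
0 | 0 | 0 | 0
0 | 1 | 0 | 0
1 | 0 | 0 | 0
1 | 1 | 0 | 0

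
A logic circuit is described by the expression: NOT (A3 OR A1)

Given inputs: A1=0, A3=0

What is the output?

Substituting: NOT (0 OR 0)
= 1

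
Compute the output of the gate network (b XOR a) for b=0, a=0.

Substituting: (0 XOR 0)
= 0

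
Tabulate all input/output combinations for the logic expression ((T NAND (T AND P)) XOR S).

S | T | P | Output
------------------
0 | 0 | 0 | 1
0 | 0 | 1 | 1
0 | 1 | 0 | 1
0 | 1 | 1 | 0
1 | 0 | 0 | 0
1 | 0 | 1 | 0
1 | 1 | 0 | 0
1 | 1 | 1 | 1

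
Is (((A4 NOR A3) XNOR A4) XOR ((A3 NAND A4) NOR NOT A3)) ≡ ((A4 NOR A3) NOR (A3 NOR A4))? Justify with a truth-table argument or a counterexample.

No. Counterexample: with A3=0, A4=1, Expression 1 = 0 but Expression 2 = 1.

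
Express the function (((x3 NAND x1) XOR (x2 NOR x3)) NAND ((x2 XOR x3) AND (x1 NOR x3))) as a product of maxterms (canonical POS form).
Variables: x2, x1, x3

ΠM(4) = (NOT x2 OR x1 OR x3)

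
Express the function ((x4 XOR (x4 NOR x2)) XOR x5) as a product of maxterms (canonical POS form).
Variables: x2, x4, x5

ΠM(1, 3, 4, 7) = (x2 OR x4 OR NOT x5) AND (x2 OR NOT x4 OR NOT x5) AND (NOT x2 OR x4 OR x5) AND (NOT x2 OR NOT x4 OR NOT x5)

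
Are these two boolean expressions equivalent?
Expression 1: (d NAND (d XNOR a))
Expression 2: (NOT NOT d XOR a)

No. Counterexample: with d=0, a=0, Expression 1 = 1 but Expression 2 = 0.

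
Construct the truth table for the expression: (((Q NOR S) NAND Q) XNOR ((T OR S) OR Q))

S | T | Q | Output
------------------
0 | 0 | 0 | 0
0 | 0 | 1 | 1
0 | 1 | 0 | 1
0 | 1 | 1 | 1
1 | 0 | 0 | 1
1 | 0 | 1 | 1
1 | 1 | 0 | 1
1 | 1 | 1 | 1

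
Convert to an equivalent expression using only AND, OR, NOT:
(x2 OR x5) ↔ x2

((x2 OR x5) AND x2) OR (NOT (x2 OR x5) AND NOT x2)
(Biconditional = both true or both false)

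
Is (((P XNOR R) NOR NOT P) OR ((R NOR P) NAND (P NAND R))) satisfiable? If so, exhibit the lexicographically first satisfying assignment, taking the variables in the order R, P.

R=0, P=1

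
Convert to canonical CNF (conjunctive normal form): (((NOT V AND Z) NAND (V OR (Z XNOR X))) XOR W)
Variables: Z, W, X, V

(Z OR NOT W OR X OR V) AND (Z OR NOT W OR X OR NOT V) AND (Z OR NOT W OR NOT X OR V) AND (Z OR NOT W OR NOT X OR NOT V) AND (NOT Z OR W OR NOT X OR V) AND (NOT Z OR NOT W OR X OR V) AND (NOT Z OR NOT W OR X OR NOT V) AND (NOT Z OR NOT W OR NOT X OR NOT V)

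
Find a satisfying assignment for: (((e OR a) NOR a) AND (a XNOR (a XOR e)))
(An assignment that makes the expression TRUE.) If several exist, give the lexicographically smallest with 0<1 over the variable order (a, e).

a=0, e=0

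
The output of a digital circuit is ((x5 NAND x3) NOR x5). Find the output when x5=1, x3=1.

Substituting: ((1 NAND 1) NOR 1)
= 0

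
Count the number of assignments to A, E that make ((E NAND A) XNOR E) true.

Satisfying assignments: (0,1)
Count: 1 out of 4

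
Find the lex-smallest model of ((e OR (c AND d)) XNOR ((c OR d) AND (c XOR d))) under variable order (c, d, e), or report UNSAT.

c=0, d=0, e=0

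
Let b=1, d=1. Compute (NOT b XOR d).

Substituting: (NOT 1 XOR 1)
= 1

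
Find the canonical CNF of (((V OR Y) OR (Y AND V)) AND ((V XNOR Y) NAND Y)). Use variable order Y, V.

(Y OR V) AND (NOT Y OR NOT V)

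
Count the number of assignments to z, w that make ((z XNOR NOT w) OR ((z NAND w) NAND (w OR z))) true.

Satisfying assignments: (0,0), (0,1), (1,0), (1,1)
Count: 4 out of 4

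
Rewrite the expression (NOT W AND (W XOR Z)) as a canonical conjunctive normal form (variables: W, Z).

(W OR Z) AND (NOT W OR Z) AND (NOT W OR NOT Z)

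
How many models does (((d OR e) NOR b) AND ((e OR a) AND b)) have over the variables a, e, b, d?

No assignment satisfies the expression.
Count: 0 out of 16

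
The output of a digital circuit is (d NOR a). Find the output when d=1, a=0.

Substituting: (1 NOR 0)
= 0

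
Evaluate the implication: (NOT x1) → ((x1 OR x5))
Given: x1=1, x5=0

Antecedent (NOT x1) = 0; consequent ((x1 OR x5)) = 1.
0 → 1 = 1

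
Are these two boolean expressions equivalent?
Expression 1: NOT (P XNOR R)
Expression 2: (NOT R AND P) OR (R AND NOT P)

Yes, they are equivalent — the two output columns agree on all 4 assignments:
R | P | Expression 1 | Expression 2
-----------------------------------
0 | 0 | 0 | 0
0 | 1 | 1 | 1
1 | 0 | 1 | 1
1 | 1 | 0 | 0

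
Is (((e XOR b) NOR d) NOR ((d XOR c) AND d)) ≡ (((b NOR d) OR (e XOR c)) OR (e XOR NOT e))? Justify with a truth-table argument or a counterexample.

No. Counterexample: with d=0, e=0, c=0, b=0, Expression 1 = 0 but Expression 2 = 1.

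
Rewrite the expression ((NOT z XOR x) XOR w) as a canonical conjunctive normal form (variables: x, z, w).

(x OR z OR NOT w) AND (x OR NOT z OR w) AND (NOT x OR z OR w) AND (NOT x OR NOT z OR NOT w)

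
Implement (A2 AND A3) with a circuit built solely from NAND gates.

((A2 NAND A3) NAND (A2 NAND A3))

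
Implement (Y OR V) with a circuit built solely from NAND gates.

((Y NAND Y) NAND (V NAND V))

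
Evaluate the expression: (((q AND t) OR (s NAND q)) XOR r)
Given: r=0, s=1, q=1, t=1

Substituting: (((1 AND 1) OR (1 NAND 1)) XOR 0)
= 1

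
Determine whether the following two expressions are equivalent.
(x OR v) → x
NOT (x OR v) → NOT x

No, Inverse is not equivalent to original (counterexample: x=0, v=1, z=0)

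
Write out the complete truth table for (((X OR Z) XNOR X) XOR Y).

X | Y | Z | Output
------------------
0 | 0 | 0 | 1
0 | 0 | 1 | 0
0 | 1 | 0 | 0
0 | 1 | 1 | 1
1 | 0 | 0 | 1
1 | 0 | 1 | 1
1 | 1 | 0 | 0
1 | 1 | 1 | 0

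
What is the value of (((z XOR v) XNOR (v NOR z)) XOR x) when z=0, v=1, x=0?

Substituting: (((0 XOR 1) XNOR (1 NOR 0)) XOR 0)
= 0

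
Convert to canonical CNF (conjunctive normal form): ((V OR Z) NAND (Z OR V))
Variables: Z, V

(Z OR NOT V) AND (NOT Z OR V) AND (NOT Z OR NOT V)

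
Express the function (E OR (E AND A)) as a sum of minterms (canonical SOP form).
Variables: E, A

Σm(2, 3) = (E AND NOT A) OR (E AND A)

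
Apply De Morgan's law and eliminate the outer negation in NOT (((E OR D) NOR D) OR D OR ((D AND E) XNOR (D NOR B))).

NOT ((E OR D) NOR D) AND NOT D AND NOT ((D AND E) XNOR (D NOR B))
De Morgan's: NOT(OR of terms) = AND of negations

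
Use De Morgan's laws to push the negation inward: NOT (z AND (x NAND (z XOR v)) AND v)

NOT z OR NOT (x NAND (z XOR v)) OR NOT v
De Morgan's: NOT(AND of terms) = OR of negations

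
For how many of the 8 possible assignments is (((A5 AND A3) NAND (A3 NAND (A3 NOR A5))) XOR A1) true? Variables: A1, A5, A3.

Satisfying assignments: (0,0,0), (0,0,1), (0,1,0), (1,1,1)
Count: 4 out of 8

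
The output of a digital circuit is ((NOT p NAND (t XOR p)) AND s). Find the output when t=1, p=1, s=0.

Substituting: ((NOT 1 NAND (1 XOR 1)) AND 0)
= 0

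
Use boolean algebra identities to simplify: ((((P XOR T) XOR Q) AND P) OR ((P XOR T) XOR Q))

By absorption (E OR (E AND v) = E):
= ((P XOR T) XOR Q)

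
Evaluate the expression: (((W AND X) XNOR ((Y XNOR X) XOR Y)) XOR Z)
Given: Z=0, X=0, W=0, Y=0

Substituting: (((0 AND 0) XNOR ((0 XNOR 0) XOR 0)) XOR 0)
= 0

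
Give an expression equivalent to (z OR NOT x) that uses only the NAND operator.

((z NAND z) NAND ((x NAND x) NAND (x NAND x)))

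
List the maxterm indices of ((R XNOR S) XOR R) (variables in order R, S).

ΠM(1, 3) = (R OR NOT S) AND (NOT R OR NOT S)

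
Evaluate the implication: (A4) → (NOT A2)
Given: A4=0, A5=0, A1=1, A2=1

Antecedent (A4) = 0; consequent (NOT A2) = 0.
0 → 0 = 1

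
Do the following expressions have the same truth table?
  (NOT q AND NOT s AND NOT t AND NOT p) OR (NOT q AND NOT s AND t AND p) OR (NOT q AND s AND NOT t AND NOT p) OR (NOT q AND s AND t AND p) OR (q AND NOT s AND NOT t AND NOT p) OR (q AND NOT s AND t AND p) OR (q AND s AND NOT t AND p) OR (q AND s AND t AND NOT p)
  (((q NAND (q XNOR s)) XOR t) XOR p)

Yes, they are equivalent — the two output columns agree on all 16 assignments:
q | s | t | p | Expression 1 | Expression 2
-------------------------------------------
0 | 0 | 0 | 0 | 1 | 1
0 | 0 | 0 | 1 | 0 | 0
0 | 0 | 1 | 0 | 0 | 0
0 | 0 | 1 | 1 | 1 | 1
0 | 1 | 0 | 0 | 1 | 1
0 | 1 | 0 | 1 | 0 | 0
0 | 1 | 1 | 0 | 0 | 0
0 | 1 | 1 | 1 | 1 | 1
1 | 0 | 0 | 0 | 1 | 1
1 | 0 | 0 | 1 | 0 | 0
1 | 0 | 1 | 0 | 0 | 0
1 | 0 | 1 | 1 | 1 | 1
1 | 1 | 0 | 0 | 0 | 0
1 | 1 | 0 | 1 | 1 | 1
1 | 1 | 1 | 0 | 1 | 1
1 | 1 | 1 | 1 | 0 | 0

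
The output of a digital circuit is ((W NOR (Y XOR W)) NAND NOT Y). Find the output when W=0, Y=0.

Substituting: ((0 NOR (0 XOR 0)) NAND NOT 0)
= 0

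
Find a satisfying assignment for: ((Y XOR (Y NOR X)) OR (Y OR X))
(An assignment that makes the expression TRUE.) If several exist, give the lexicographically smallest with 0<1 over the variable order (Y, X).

Y=0, X=0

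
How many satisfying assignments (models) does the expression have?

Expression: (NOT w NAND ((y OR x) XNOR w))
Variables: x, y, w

Satisfying assignments: (0,0,1), (0,1,0), (0,1,1), (1,0,0), (1,0,1), (1,1,0), (1,1,1)
Count: 7 out of 8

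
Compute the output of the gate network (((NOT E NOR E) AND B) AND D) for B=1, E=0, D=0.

Substituting: (((NOT 0 NOR 0) AND 1) AND 0)
= 0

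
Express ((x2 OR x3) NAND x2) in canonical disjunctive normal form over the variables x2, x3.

(NOT x2 AND NOT x3) OR (NOT x2 AND x3)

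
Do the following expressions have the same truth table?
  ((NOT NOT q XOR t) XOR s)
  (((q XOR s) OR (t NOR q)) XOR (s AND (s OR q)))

No. Counterexample: with t=0, s=0, q=0, Expression 1 = 0 but Expression 2 = 1.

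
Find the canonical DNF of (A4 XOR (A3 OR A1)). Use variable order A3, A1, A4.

(NOT A3 AND NOT A1 AND A4) OR (NOT A3 AND A1 AND NOT A4) OR (A3 AND NOT A1 AND NOT A4) OR (A3 AND A1 AND NOT A4)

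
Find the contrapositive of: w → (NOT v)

Contrapositive: v → NOT w
Note: A statement and its contrapositive are logically equivalent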